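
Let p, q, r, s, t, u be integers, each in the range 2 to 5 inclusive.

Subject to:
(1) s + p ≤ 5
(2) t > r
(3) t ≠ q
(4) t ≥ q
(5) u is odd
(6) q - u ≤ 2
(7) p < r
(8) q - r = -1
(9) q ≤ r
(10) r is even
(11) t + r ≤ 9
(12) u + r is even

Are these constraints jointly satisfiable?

Unsatisfiable

Constraint 5 makes u odd and constraint 10 makes r even, so u + r must be odd. Constraint 12 says u + r is even — contradiction.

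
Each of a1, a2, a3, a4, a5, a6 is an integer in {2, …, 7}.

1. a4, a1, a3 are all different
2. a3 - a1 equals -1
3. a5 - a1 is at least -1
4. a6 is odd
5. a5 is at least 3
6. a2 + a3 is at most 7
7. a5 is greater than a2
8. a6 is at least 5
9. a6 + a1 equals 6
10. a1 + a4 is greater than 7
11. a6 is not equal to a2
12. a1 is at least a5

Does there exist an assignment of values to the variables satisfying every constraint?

Unsatisfiable

From constraint 8: a6 ≥ 5. From constraints 5 and 12: a1 ≥ a5 ≥ 3. Hence a6 + a1 ≥ 8. But constraint 9 requires a6 + a1 = 6, and 6 < 8. Contradiction.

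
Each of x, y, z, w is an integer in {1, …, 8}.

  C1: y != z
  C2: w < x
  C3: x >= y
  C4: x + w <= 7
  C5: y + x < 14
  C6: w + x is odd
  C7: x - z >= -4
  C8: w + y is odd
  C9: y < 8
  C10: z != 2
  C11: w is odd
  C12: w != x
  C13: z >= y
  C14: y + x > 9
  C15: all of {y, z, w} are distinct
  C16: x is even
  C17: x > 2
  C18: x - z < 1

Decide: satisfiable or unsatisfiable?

Satisfiable

One satisfying assignment is x = 6, y = 6, z = 8, w = 1.
For the less obvious constraints — constraint 4: x + w = 7; constraint 5: y + x = 12 — and the others hold by inspection.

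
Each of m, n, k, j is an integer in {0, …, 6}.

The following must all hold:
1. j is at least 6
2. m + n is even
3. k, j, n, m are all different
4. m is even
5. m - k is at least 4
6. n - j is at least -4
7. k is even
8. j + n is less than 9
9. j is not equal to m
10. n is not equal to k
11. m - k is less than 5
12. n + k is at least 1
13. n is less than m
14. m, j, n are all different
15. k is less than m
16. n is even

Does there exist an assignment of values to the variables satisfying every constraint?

The assignment m = 4, n = 2, k = 0, j = 6 works:
  constraint 5 holds since m - k = 4.
  constraint 6 holds since n - j = -4.
  constraint 8 holds since j + n = 8.
The rest check out directly.

Satisfiable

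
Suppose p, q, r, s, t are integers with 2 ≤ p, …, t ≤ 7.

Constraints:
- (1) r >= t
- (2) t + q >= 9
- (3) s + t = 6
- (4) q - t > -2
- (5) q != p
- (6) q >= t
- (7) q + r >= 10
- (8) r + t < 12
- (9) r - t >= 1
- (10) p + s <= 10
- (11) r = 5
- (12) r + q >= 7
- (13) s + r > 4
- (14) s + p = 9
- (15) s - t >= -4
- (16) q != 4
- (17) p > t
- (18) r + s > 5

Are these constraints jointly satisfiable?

Satisfiable

Take p = 7, q = 5, r = 5, s = 2, t = 4. Then constraint 2: t + q = 9; constraint 3: s + t = 6, and every other listed constraint is also met.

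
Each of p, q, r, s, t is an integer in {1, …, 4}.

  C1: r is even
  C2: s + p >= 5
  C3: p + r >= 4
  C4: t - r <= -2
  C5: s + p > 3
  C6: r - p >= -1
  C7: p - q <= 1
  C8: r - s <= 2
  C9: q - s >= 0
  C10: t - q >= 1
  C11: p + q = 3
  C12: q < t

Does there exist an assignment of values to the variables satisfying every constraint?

Unsatisfiable

Constraints 4, 8, 9, and 10 give t − q ≥ 1, q − s ≥ 0, s − r ≥ -2, r − t ≥ 2.
Adding all 4 inequalities: the left sides telescope to 0, and the right sides sum to 1 + 0 + (-2) + 2 = 1. So 0 ≥ 1, which is false.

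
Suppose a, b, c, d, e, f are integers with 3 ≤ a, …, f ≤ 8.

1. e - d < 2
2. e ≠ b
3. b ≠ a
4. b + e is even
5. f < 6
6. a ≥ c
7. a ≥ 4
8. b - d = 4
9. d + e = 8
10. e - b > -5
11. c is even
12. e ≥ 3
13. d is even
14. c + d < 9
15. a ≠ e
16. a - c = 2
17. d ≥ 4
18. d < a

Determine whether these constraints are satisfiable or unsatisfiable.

Try a = 6, b = 8, c = 4, d = 4, e = 4, f = 4.
Check constraint 1: e - d = 0; constraint 8: b - d = 4; constraint 9: d + e = 8. The remaining constraints are straightforward to verify.

Satisfiable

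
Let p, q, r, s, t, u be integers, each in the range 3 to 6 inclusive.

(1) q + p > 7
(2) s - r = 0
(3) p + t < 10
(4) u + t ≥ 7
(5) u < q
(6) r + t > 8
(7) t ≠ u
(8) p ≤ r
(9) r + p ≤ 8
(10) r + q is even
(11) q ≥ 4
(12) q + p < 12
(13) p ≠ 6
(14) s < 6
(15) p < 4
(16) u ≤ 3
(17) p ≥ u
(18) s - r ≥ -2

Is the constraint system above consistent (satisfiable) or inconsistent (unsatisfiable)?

One satisfying assignment is p = 3, q = 6, r = 4, s = 4, t = 6, u = 3.
For the less obvious constraints — constraint 1: q + p = 9; constraint 2: s - r = 0 — and the others hold by inspection.

Satisfiable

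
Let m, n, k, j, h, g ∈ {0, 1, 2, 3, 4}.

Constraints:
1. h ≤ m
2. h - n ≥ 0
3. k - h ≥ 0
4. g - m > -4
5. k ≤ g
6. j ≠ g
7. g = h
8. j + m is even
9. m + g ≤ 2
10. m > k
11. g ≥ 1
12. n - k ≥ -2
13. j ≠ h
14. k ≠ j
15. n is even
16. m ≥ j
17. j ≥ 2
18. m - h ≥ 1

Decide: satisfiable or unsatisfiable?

From constraints 16 and 17: m ≥ j ≥ 2. From constraint 11: g ≥ 1. Hence m + g ≥ 3. But constraint 9 requires m + g ≤ 2, and 2 < 3. Contradiction.

Unsatisfiable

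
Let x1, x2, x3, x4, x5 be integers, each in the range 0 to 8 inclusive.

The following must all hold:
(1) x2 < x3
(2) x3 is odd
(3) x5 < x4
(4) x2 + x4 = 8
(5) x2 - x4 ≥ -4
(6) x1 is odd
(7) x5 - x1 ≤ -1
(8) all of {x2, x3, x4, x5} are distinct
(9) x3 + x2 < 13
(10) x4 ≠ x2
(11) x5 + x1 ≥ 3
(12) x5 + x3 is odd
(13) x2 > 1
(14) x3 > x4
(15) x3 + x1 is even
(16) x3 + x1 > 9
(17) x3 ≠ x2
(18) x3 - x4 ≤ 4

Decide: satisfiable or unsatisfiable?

One satisfying assignment is x1 = 3, x2 = 3, x3 = 7, x4 = 5, x5 = 2.
For the less obvious constraints — constraint 4: x2 + x4 = 8; constraint 5: x2 - x4 = -2 — and the others hold by inspection.

Satisfiable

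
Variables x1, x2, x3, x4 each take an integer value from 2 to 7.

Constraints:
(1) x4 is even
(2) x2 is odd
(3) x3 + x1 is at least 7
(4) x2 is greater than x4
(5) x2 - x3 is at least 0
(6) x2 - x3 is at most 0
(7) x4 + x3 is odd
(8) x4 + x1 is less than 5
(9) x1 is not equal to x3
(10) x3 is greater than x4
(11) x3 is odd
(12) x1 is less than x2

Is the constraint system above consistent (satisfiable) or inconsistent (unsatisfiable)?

Satisfiable

Try x1 = 2, x2 = 7, x3 = 7, x4 = 2.
Check constraint 3: x3 + x1 = 9; constraint 5: x2 - x3 = 0; constraint 6: x2 - x3 = 0. The remaining constraints are straightforward to verify.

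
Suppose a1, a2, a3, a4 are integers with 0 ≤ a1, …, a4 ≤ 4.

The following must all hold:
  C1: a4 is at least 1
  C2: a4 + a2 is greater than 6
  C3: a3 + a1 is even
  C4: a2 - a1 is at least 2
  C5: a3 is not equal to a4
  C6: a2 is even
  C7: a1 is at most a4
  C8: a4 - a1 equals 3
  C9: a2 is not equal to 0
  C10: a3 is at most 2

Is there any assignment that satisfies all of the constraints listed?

Setting (a1, a2, a3, a4) = (0, 4, 0, 3) satisfies everything: constraint 2: a4 + a2 = 7; constraint 4: a2 - a1 = 4; constraint 8: a4 - a1 = 3, and the others follow.

Satisfiable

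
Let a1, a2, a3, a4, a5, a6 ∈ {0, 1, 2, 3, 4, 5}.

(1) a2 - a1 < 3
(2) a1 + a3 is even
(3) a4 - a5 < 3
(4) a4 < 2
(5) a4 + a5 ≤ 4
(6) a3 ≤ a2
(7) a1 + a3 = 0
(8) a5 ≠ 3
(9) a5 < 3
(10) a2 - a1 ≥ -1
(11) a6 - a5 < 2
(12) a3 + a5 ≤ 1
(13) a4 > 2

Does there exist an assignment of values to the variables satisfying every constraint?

From constraint 13: a4 ≥ 3. From constraint 4: a4 ≤ 1. But 1 < 3, so no value of a4 works.

Unsatisfiable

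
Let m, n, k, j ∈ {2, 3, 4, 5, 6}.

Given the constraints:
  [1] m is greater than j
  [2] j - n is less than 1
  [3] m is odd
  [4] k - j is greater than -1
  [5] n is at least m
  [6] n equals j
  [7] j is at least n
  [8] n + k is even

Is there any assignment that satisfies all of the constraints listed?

Constraints 1, 5, and 7 give m ≤ n, n ≤ j, j < m. Chaining: m ≤ n ≤ j < m, which forces m < m — impossible.

Unsatisfiable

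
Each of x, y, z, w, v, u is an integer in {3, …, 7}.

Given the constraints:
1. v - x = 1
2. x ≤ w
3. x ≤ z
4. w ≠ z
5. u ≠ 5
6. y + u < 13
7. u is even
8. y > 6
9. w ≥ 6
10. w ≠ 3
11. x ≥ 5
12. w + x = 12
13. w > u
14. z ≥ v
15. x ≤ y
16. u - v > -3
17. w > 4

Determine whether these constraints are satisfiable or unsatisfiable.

Setting (x, y, z, w, v, u) = (5, 7, 6, 7, 6, 4) satisfies everything: constraint 1: v - x = 1; constraint 6: y + u = 11; constraint 12: w + x = 12, and the others follow.

Satisfiable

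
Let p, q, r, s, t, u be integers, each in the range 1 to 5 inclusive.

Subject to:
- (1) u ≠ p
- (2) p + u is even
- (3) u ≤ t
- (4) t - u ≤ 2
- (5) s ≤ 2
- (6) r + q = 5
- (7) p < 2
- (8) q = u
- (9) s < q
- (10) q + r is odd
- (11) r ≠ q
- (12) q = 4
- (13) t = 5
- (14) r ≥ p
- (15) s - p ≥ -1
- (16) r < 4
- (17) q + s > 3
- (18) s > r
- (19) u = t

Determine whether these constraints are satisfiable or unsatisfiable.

Unsatisfiable

Constraint 12 fixes q = 4 and constraint 13 fixes t = 5. Constraints 8 and 19 give q = u = t, so q = t. But 4 ≠ 5 — contradiction.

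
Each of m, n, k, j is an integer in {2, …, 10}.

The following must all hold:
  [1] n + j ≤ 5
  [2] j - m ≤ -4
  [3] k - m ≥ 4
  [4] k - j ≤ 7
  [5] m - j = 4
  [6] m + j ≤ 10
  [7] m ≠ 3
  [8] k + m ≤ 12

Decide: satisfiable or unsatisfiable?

Unsatisfiable

Constraints 2, 3, and 4 give k − m ≥ 4, m − j ≥ 4, j − k ≥ -7.
Adding all 3 inequalities: the left sides telescope to 0, and the right sides sum to 4 + 4 + (-7) = 1. So 0 ≥ 1, which is false.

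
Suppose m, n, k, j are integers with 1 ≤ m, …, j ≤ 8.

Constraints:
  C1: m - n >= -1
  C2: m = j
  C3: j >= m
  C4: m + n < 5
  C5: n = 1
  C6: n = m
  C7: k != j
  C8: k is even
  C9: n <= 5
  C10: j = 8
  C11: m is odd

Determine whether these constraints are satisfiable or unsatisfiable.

Constraint 5 fixes n = 1 and constraint 10 fixes j = 8. Constraints 2 and 6 give n = m = j, so n = j. But 1 ≠ 8 — contradiction.

Unsatisfiable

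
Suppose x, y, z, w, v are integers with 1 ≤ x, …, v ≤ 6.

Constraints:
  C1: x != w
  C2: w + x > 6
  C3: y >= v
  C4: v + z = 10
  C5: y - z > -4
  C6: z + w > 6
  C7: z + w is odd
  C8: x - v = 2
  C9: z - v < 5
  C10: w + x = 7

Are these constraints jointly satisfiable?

Take x = 6, y = 4, z = 6, w = 1, v = 4. Then constraint 2: w + x = 7; constraint 4: v + z = 10, and every other listed constraint is also met.

Satisfiable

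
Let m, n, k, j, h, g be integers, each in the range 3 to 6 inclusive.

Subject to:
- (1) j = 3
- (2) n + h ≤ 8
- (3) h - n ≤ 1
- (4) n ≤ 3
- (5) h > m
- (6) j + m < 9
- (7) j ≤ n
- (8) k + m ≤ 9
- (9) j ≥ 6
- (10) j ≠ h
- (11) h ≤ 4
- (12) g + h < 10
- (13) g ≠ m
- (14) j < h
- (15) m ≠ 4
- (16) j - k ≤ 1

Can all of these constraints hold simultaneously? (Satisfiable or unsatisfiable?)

From constraint 9: j ≥ 6. From constraints 4 and 7: j ≤ n and n ≤ 3, so j ≤ 3. But 3 < 6, so no value of j works.

Unsatisfiable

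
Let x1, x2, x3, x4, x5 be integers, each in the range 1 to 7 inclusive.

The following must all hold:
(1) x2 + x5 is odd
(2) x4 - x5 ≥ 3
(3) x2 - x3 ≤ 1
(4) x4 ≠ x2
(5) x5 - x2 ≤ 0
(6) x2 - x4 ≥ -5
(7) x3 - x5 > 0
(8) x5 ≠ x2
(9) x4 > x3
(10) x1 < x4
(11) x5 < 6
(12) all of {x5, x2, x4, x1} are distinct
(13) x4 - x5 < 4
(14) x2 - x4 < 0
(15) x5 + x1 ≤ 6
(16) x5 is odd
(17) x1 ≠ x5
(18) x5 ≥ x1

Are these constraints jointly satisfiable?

Satisfiable

Setting (x1, x2, x3, x4, x5) = (1, 4, 4, 6, 3) satisfies everything: constraint 2: x4 - x5 = 3; constraint 3: x2 - x3 = 0; constraint 5: x5 - x2 = -1, and the others follow.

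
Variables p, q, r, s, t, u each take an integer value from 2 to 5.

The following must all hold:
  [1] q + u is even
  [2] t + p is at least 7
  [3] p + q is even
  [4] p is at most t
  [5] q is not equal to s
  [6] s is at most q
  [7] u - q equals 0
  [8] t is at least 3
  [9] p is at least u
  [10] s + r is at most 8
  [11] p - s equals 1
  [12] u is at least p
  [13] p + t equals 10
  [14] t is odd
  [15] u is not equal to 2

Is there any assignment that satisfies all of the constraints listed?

Satisfiable

One satisfying assignment is p = 5, q = 5, r = 3, s = 4, t = 5, u = 5.
For the less obvious constraints — constraint 2: t + p = 10; constraint 7: u - q = 0 — and the others hold by inspection.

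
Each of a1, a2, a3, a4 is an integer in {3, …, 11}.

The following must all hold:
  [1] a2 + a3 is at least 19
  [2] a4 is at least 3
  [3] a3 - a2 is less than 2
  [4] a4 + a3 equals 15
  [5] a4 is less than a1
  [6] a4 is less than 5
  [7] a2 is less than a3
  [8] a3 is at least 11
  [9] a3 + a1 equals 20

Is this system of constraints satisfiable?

Satisfiable

Take a1 = 9, a2 = 10, a3 = 11, a4 = 4. Then constraint 1: a2 + a3 = 21; constraint 3: a3 - a2 = 1; constraint 4: a4 + a3 = 15, and every other listed constraint is also met.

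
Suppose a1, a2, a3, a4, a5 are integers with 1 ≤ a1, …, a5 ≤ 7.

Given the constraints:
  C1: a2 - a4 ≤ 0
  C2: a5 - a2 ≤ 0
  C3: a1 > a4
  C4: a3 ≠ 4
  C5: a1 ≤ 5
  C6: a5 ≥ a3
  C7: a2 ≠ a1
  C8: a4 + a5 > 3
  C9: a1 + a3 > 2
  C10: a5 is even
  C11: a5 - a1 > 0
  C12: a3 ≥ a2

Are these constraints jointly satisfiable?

Unsatisfiable

Constraints 1, 2, 3, and 11 give a4 < a1, a1 < a5, a5 ≤ a2, a2 ≤ a4. Chaining: a4 < a1 < a5 ≤ a2 ≤ a4, which forces a4 < a4 — impossible.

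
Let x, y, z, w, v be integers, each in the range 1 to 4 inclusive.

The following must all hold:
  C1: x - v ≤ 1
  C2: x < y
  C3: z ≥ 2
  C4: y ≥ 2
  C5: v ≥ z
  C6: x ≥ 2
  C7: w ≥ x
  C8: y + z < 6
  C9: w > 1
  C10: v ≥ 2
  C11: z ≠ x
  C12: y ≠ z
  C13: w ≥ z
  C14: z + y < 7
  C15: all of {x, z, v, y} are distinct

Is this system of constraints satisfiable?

Constraints 3, 4, 6, and 10 confine each of x, z, v, y to the 3 values {2, …, 4} (the domain already gives each ≤ 4).
Constraint 15 requires all 4 of them to be distinct, but only 3 values are available — impossible by the pigeonhole principle.

Unsatisfiable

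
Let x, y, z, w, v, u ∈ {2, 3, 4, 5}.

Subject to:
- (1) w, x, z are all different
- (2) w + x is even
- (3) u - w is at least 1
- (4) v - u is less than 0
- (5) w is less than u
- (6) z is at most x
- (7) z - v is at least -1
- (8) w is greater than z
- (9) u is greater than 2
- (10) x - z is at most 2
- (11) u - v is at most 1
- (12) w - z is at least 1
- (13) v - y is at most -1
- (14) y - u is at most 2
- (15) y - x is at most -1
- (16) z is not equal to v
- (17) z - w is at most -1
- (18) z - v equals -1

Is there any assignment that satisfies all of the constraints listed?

Unsatisfiable

Constraints 3, 10, 11, 12, 13, and 15 give y − v ≥ 1, v − u ≥ -1, u − w ≥ 1, w − z ≥ 1, z − x ≥ -2, x − y ≥ 1.
Adding all 6 inequalities: the left sides telescope to 0, and the right sides sum to 1 + (-1) + 1 + 1 + (-2) + 1 = 1. So 0 ≥ 1, which is false.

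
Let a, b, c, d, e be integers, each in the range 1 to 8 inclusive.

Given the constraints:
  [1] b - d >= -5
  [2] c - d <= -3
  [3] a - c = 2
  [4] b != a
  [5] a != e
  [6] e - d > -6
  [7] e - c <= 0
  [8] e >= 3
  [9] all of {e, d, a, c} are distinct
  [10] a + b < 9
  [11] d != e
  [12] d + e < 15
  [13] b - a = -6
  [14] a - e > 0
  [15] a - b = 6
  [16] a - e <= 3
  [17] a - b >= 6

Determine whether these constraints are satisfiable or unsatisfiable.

Constraints 1, 2, 7, 16, and 17 give e − a ≥ -3, a − b ≥ 6, b − d ≥ -5, d − c ≥ 3, c − e ≥ 0.
Adding all 5 inequalities: the left sides telescope to 0, and the right sides sum to (-3) + 6 + (-5) + 3 + 0 = 1. So 0 ≥ 1, which is false.

Unsatisfiable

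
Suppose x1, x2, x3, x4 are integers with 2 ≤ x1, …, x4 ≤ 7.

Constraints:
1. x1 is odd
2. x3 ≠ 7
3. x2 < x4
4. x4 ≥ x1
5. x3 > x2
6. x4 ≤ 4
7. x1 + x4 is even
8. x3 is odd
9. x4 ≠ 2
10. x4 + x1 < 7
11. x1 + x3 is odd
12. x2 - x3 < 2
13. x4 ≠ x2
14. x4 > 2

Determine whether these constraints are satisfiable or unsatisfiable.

Unsatisfiable

Constraint 1 makes x1 odd and constraint 8 makes x3 odd, so x1 + x3 must be even. Constraint 11 says x1 + x3 is odd — contradiction.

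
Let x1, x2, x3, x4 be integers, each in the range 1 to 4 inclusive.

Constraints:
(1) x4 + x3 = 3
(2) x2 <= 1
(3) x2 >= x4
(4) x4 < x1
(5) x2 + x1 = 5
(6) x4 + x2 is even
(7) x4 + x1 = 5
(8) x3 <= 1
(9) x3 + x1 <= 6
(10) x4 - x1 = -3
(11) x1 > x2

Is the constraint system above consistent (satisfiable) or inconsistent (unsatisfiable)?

From constraints 2 and 3: x4 ≤ x2 ≤ 1. From constraint 8: x3 ≤ 1. Hence x4 + x3 ≤ 2. But constraint 1 requires x4 + x3 = 3, and 3 > 2. Contradiction.

Unsatisfiable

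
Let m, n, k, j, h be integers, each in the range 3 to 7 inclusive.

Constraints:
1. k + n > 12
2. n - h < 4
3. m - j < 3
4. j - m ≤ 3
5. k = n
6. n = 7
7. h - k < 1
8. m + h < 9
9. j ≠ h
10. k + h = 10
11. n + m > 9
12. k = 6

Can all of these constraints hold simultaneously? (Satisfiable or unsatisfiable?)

Unsatisfiable

Constraint 12 fixes k = 6 and constraint 6 fixes n = 7, but constraint 5 requires k = n. Since 6 ≠ 7, contradiction.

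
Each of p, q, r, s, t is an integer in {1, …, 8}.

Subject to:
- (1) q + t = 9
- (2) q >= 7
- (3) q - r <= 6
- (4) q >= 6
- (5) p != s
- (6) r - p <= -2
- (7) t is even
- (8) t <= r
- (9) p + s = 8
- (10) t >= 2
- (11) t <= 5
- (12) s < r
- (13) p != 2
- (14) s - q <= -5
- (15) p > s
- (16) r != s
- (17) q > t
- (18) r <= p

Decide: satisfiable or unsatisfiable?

Setting (p, q, r, s, t) = (7, 7, 2, 1, 2) satisfies everything: constraint 1: q + t = 9; constraint 3: q - r = 5, and the others follow.

Satisfiable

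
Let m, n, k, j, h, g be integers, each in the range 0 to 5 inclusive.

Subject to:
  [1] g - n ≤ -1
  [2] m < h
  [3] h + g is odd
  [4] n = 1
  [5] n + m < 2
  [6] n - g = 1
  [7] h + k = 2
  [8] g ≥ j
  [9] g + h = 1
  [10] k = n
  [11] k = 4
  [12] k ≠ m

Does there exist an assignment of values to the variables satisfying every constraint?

Unsatisfiable

Constraint 11 fixes k = 4 and constraint 4 fixes n = 1, but constraint 10 requires k = n. Since 4 ≠ 1, contradiction.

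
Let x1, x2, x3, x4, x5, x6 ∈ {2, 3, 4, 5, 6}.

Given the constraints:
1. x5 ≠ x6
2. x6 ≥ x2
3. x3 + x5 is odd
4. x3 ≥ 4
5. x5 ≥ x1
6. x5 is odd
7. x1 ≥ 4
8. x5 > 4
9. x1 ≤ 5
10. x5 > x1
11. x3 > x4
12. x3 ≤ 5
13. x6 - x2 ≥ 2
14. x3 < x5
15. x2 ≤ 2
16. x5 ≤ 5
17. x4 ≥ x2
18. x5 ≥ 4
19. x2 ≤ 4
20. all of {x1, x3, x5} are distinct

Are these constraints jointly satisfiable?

Constraints 4, 7, 9, 12, 16, and 18 confine each of x1, x3, x5 to the 2 values {4, 5}.
Constraint 20 requires all 3 of them to be distinct, but only 2 values are available — impossible by the pigeonhole principle.

Unsatisfiable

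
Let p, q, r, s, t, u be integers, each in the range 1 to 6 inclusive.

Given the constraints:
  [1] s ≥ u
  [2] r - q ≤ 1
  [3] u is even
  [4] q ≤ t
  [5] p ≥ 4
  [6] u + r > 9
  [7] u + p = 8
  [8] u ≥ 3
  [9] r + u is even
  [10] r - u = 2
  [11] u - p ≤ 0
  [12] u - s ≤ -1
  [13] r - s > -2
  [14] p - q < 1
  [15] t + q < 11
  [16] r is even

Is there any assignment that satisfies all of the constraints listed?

Satisfiable

The assignment p = 4, q = 5, r = 6, s = 5, t = 5, u = 4 works:
  constraint 2 holds since r - q = 1.
  constraint 6 holds since u + r = 10.
The rest check out directly.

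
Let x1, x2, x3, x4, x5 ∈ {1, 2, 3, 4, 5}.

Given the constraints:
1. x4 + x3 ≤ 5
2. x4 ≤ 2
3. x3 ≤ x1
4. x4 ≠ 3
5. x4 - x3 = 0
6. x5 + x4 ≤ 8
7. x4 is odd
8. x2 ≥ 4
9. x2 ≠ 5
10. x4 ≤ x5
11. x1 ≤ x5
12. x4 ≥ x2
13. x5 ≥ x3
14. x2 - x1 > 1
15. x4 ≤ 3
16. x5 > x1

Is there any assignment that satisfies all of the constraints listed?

Unsatisfiable

From constraints 8 and 12: x4 ≥ x2 and x2 ≥ 4, so x4 ≥ 4. From constraint 15: x4 ≤ 3. But 3 < 4, so no value of x4 works.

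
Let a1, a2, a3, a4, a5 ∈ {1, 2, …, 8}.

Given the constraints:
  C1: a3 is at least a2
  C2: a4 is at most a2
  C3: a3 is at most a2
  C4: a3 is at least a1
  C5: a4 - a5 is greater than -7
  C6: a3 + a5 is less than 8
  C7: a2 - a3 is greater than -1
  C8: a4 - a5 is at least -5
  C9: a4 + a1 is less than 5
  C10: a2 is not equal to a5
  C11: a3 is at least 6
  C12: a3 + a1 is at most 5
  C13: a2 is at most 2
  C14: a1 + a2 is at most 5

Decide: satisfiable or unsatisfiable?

Unsatisfiable

From constraint 11: a3 ≥ 6. From constraints 3 and 13: a3 ≤ a2 and a2 ≤ 2, so a3 ≤ 2. But 2 < 6, so no value of a3 works.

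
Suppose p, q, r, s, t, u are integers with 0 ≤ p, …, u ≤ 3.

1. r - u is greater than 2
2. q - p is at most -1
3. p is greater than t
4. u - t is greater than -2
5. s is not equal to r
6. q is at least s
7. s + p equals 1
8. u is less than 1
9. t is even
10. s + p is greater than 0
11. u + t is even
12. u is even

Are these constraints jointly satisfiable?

The assignment p = 1, q = 0, r = 3, s = 0, t = 0, u = 0 works:
  constraint 1 holds since r - u = 3.
  constraint 2 holds since q - p = -1.
The rest check out directly.

Satisfiable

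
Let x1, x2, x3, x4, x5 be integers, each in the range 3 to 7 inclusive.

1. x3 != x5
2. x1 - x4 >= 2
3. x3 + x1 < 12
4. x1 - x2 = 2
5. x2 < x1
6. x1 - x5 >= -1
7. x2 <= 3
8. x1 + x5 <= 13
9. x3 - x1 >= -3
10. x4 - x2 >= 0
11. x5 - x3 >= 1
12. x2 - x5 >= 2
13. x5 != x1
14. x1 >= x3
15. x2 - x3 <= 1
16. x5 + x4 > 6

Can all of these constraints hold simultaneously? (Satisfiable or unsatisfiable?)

Unsatisfiable

Constraints 2, 9, 10, 11, and 12 give x4 − x2 ≥ 0, x2 − x5 ≥ 2, x5 − x3 ≥ 1, x3 − x1 ≥ -3, x1 − x4 ≥ 2.
Adding all 5 inequalities: the left sides telescope to 0, and the right sides sum to 0 + 2 + 1 + (-3) + 2 = 2. So 0 ≥ 2, which is false.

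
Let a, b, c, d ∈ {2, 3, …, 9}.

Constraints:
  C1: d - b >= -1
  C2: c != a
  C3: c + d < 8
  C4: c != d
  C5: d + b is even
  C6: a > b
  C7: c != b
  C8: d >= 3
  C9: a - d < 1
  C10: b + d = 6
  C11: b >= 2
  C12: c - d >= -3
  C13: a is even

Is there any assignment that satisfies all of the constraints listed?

One satisfying assignment is a = 4, b = 2, c = 3, d = 4.
For the less obvious constraints — constraint 1: d - b = 2; constraint 3: c + d = 7 — and the others hold by inspection.

Satisfiable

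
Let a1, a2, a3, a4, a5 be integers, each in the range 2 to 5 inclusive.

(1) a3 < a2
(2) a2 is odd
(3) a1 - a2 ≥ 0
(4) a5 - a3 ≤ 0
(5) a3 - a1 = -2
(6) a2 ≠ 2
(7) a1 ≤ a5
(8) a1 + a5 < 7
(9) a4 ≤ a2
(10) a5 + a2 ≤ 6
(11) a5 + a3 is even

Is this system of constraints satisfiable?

Unsatisfiable

Constraints 1, 3, 4, and 7 give a2 ≤ a1, a1 ≤ a5, a5 ≤ a3, a3 < a2. Chaining: a2 ≤ a1 ≤ a5 ≤ a3 < a2, which forces a2 < a2 — impossible.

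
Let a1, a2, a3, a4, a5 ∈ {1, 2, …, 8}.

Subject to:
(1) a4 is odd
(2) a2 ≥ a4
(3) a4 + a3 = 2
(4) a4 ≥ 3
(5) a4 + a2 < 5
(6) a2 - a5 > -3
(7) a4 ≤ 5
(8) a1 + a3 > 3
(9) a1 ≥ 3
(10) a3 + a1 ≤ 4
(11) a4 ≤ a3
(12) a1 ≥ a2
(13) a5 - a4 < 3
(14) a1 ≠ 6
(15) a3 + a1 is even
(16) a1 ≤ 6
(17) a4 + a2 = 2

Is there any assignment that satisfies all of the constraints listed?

From constraints 4 and 11: a3 ≥ a4 ≥ 3. From constraint 9: a1 ≥ 3. Hence a3 + a1 ≥ 6. But constraint 10 requires a3 + a1 ≤ 4, and 4 < 6. Contradiction.

Unsatisfiable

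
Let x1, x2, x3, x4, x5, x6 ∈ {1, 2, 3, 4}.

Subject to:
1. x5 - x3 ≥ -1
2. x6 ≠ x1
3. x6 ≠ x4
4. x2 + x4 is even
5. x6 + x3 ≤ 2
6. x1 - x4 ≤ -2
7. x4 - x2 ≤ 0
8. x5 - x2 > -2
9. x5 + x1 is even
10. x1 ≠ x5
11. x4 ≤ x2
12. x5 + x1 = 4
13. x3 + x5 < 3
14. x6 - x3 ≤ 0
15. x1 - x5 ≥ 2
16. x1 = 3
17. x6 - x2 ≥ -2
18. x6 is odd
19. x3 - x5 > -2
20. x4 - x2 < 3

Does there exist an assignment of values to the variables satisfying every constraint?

Constraints 1, 6, 7, 14, 15, and 17 give x5 − x3 ≥ -1, x3 − x6 ≥ 0, x6 − x2 ≥ -2, x2 − x4 ≥ 0, x4 − x1 ≥ 2, x1 − x5 ≥ 2.
Adding all 6 inequalities: the left sides telescope to 0, and the right sides sum to (-1) + 0 + (-2) + 0 + 2 + 2 = 1. So 0 ≥ 1, which is false.

Unsatisfiable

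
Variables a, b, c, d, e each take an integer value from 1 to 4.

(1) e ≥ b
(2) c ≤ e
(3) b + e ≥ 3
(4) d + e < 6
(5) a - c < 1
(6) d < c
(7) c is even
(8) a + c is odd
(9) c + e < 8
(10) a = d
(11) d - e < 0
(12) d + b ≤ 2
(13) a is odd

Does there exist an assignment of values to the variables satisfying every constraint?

Satisfiable

Setting (a, b, c, d, e) = (1, 1, 2, 1, 4) satisfies everything: constraint 3: b + e = 5; constraint 4: d + e = 5; constraint 5: a - c = -1, and the others follow.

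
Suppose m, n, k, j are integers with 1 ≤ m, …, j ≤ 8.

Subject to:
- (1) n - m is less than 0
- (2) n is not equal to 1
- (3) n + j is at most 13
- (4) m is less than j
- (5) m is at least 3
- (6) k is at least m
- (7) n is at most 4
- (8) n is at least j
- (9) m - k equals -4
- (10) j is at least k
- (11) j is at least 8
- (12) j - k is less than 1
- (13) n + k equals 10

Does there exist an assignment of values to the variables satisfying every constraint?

From constraints 8 and 11: n ≥ j ≥ 8. From constraints 5 and 6: k ≥ m ≥ 3. Hence n + k ≥ 11. But constraint 13 requires n + k = 10, and 10 < 11. Contradiction.

Unsatisfiable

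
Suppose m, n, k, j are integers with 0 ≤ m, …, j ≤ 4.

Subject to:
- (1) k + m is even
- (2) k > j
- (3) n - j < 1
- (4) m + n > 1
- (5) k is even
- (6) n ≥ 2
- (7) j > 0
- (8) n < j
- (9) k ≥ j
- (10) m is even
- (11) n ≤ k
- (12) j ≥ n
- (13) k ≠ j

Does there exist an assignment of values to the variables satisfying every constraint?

Try m = 2, n = 2, k = 4, j = 3.
Check constraint 3: n - j = -1; constraint 4: m + n = 4. The remaining constraints are straightforward to verify.

Satisfiable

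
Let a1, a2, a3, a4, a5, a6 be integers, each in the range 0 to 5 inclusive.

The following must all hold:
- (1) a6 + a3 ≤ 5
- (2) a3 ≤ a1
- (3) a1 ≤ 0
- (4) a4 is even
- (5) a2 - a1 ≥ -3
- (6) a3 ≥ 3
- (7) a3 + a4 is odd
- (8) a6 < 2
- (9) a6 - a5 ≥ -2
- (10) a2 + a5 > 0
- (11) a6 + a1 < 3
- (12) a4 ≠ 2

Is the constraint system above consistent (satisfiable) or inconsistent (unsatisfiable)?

From constraint 6: a3 ≥ 3. From constraints 2 and 3: a3 ≤ a1 and a1 ≤ 0, so a3 ≤ 0. But 0 < 3, so no value of a3 works.

Unsatisfiable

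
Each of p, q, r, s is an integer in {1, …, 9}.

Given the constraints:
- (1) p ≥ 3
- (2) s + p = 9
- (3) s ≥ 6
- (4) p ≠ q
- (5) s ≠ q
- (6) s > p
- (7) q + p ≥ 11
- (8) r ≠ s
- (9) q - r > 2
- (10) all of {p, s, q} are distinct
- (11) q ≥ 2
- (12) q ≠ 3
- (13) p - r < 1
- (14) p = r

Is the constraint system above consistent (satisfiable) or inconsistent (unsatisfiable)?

Satisfiable

Setting (p, q, r, s) = (3, 8, 3, 6) satisfies everything: constraint 2: s + p = 9; constraint 7: q + p = 11, and the others follow.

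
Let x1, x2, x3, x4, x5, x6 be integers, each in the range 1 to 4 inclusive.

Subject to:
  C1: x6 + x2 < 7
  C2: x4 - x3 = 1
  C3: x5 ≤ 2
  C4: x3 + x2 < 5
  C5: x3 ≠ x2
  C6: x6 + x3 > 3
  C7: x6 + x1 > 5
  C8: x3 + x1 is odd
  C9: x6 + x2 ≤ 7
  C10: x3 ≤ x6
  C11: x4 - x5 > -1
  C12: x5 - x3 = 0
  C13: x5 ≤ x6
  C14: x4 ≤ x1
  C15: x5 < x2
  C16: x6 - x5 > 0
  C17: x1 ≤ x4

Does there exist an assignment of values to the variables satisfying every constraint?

Satisfiable

Try x1 = 2, x2 = 2, x3 = 1, x4 = 2, x5 = 1, x6 = 4.
Check constraint 1: x6 + x2 = 6; constraint 2: x4 - x3 = 1; constraint 4: x3 + x2 = 3. The remaining constraints are straightforward to verify.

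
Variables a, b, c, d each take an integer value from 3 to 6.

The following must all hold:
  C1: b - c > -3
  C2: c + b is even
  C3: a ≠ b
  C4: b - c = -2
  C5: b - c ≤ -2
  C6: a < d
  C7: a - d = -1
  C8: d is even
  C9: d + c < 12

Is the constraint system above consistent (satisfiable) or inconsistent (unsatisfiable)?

Satisfiable

Take a = 3, b = 4, c = 6, d = 4. Then constraint 1: b - c = -2; constraint 4: b - c = -2, and every other listed constraint is also met.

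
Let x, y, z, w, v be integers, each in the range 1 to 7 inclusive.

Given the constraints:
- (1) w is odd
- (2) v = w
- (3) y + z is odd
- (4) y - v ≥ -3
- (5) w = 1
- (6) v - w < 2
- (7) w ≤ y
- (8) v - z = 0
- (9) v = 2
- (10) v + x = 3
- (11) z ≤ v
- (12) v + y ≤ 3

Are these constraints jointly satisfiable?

Constraint 9 fixes v = 2 and constraint 5 fixes w = 1, but constraint 2 requires v = w. Since 2 ≠ 1, contradiction.

Unsatisfiable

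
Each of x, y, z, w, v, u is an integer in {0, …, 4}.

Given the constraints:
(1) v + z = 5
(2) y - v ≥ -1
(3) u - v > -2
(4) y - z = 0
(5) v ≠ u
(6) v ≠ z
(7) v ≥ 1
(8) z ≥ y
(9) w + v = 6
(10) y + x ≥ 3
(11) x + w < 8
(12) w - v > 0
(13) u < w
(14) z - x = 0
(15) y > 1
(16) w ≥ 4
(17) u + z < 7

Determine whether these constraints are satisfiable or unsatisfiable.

Satisfiable

Setting (x, y, z, w, v, u) = (3, 3, 3, 4, 2, 3) satisfies everything: constraint 1: v + z = 5; constraint 2: y - v = 1, and the others follow.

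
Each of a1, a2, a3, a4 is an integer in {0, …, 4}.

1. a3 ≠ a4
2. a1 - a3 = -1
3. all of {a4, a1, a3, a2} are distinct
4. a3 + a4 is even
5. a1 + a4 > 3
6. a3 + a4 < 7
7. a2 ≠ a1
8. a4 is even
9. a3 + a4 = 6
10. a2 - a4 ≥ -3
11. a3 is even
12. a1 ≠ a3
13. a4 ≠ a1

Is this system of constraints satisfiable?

Take a1 = 1, a2 = 3, a3 = 2, a4 = 4. Then constraint 2: a1 - a3 = -1; constraint 5: a1 + a4 = 5, and every other listed constraint is also met.

Satisfiable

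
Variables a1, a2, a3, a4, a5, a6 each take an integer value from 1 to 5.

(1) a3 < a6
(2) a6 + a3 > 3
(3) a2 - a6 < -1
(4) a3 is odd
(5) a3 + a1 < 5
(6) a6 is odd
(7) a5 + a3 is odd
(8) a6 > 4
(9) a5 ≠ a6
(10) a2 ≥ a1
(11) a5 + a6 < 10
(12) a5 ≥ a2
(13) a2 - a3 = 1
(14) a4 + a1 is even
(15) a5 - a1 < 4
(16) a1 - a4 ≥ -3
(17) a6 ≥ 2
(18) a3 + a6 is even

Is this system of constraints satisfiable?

Take a1 = 1, a2 = 2, a3 = 1, a4 = 1, a5 = 2, a6 = 5. Then constraint 2: a6 + a3 = 6; constraint 3: a2 - a6 = -3; constraint 5: a3 + a1 = 2, and every other listed constraint is also met.

Satisfiable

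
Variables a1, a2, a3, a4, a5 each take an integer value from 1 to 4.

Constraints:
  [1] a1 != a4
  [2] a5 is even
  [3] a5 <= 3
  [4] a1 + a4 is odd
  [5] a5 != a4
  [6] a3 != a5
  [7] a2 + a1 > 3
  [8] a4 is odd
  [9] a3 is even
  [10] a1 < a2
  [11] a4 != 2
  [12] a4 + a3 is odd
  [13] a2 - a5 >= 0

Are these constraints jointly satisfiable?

Satisfiable

One satisfying assignment is a1 = 2, a2 = 4, a3 = 4, a4 = 3, a5 = 2.
For the less obvious constraints — constraint 2: a5 = 2 is even; constraint 7: a2 + a1 = 6; constraint 13: a2 - a5 = 2 — and the others hold by inspection.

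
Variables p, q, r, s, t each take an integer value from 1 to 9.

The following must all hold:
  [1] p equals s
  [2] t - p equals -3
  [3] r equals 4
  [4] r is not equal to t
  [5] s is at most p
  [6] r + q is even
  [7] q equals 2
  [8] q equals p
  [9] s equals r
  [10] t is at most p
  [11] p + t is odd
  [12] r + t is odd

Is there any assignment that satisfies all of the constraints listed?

Constraint 7 fixes q = 2 and constraint 3 fixes r = 4. Constraints 1, 8, and 9 give q = p = s = r, so q = r. But 2 ≠ 4 — contradiction.

Unsatisfiable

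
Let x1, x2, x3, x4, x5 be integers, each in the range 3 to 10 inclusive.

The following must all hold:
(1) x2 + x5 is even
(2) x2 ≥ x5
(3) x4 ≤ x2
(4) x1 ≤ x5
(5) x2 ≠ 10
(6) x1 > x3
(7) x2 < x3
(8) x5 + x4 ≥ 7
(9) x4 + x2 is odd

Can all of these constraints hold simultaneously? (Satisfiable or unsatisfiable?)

Unsatisfiable

Constraints 2, 4, 6, and 7 give x5 ≤ x2, x2 < x3, x3 < x1, x1 ≤ x5. Chaining: x5 ≤ x2 < x3 < x1 ≤ x5, which forces x5 < x5 — impossible.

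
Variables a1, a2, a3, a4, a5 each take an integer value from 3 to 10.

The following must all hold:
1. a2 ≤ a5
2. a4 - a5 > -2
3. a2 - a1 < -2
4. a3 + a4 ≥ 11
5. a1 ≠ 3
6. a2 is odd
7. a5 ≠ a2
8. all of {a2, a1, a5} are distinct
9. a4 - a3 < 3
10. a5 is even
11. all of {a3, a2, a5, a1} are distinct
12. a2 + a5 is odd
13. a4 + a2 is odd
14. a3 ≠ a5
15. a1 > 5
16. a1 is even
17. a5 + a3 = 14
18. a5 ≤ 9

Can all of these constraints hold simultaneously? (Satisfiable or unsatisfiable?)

Take a1 = 10, a2 = 7, a3 = 6, a4 = 8, a5 = 8. Then constraint 2: a4 - a5 = 0; constraint 3: a2 - a1 = -3; constraint 4: a3 + a4 = 14, and every other listed constraint is also met.

Satisfiable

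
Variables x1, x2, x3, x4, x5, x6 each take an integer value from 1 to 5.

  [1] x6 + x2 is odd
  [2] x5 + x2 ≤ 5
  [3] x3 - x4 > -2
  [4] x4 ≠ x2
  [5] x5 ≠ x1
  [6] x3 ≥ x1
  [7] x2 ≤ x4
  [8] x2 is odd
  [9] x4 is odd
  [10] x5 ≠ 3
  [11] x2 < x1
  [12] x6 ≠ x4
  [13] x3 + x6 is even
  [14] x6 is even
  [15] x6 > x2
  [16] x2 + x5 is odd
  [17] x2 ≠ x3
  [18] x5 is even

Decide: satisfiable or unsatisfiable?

Satisfiable

Setting (x1, x2, x3, x4, x5, x6) = (4, 3, 4, 5, 2, 4) satisfies everything: constraint 1: x6 + x2 = 7 is odd; constraint 2: x5 + x2 = 5; constraint 3: x3 - x4 = -1, and the others follow.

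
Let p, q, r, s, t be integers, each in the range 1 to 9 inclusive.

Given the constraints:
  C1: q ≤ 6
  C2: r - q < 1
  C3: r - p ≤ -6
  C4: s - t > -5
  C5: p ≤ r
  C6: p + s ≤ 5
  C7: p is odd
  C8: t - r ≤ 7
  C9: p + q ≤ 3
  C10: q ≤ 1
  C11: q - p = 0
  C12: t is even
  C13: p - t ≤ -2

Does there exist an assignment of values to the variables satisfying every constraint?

Unsatisfiable

Constraints 3, 8, and 13 give r − t ≥ -7, t − p ≥ 2, p − r ≥ 6.
Adding all 3 inequalities: the left sides telescope to 0, and the right sides sum to (-7) + 2 + 6 = 1. So 0 ≥ 1, which is false.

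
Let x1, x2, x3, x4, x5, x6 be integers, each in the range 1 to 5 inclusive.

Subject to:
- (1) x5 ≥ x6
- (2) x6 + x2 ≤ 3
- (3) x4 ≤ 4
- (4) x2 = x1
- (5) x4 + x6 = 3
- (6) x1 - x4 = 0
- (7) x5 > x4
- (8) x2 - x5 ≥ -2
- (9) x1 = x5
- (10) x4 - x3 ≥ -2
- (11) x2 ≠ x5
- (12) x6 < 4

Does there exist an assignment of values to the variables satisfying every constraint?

From constraints 4 and 9, x2 = x1 = x5, so x2 = x5. But constraint 11 says x2 ≠ x5. Contradiction.

Unsatisfiable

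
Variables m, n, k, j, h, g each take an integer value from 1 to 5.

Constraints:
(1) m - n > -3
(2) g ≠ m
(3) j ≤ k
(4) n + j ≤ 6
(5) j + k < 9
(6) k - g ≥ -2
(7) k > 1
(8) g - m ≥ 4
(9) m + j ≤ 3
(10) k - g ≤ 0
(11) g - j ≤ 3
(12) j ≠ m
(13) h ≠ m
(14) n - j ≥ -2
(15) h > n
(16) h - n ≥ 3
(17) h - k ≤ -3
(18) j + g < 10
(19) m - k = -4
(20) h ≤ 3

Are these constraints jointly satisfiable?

Constraints 10, 11, 14, 16, and 17 give h − n ≥ 3, n − j ≥ -2, j − g ≥ -3, g − k ≥ 0, k − h ≥ 3.
Adding all 5 inequalities: the left sides telescope to 0, and the right sides sum to 3 + (-2) + (-3) + 0 + 3 = 1. So 0 ≥ 1, which is false.

Unsatisfiable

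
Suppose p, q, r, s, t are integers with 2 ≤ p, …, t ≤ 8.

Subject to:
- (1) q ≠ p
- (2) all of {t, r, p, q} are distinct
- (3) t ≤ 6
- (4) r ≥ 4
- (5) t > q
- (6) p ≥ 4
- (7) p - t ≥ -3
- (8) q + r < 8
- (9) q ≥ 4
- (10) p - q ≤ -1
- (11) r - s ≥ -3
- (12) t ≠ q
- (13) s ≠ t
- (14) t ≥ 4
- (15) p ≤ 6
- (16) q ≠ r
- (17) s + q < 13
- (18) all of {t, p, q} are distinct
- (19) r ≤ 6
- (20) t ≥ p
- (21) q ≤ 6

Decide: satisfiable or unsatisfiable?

Constraints 3, 4, 6, 9, 14, 15, 19, and 21 confine each of t, r, p, q to the 3 values {4, …, 6}.
Constraint 2 requires all 4 of them to be distinct, but only 3 values are available — impossible by the pigeonhole principle.

Unsatisfiable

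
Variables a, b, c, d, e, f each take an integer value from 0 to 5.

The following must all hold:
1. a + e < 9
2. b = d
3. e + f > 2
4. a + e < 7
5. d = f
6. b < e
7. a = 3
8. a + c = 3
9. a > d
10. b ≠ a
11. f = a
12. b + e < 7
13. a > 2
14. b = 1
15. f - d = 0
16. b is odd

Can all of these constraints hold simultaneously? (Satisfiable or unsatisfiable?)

Unsatisfiable

Constraint 14 fixes b = 1 and constraint 7 fixes a = 3. Constraints 2, 5, and 11 give b = d = f = a, so b = a. But 1 ≠ 3 — contradiction.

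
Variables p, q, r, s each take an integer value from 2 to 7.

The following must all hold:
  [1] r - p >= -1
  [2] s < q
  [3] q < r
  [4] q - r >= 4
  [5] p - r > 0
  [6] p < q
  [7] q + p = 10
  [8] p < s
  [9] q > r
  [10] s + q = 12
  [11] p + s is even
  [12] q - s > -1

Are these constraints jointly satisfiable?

Unsatisfiable

Constraints 2, 3, 5, and 8 give r < p, p < s, s < q, q < r. Chaining: r < p < s < q < r, which forces r < r — impossible.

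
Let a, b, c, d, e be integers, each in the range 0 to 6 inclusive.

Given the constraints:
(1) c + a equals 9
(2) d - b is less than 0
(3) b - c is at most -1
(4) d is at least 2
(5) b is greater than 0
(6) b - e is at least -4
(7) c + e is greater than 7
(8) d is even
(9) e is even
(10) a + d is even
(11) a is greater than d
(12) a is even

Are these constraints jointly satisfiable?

Take a = 4, b = 3, c = 5, d = 2, e = 4. Then constraint 1: c + a = 9; constraint 2: d - b = -1; constraint 3: b - c = -2, and every other listed constraint is also met.

Satisfiable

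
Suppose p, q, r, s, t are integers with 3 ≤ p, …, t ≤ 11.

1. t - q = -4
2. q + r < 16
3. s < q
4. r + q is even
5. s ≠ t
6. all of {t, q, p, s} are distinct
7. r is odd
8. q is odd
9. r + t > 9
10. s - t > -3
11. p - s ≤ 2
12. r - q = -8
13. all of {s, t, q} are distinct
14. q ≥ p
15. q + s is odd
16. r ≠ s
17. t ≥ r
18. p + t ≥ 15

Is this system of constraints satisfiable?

Satisfiable

The assignment p = 8, q = 11, r = 3, s = 6, t = 7 works:
  constraint 1 holds since t - q = -4.
  constraint 2 holds since q + r = 14.
The rest check out directly.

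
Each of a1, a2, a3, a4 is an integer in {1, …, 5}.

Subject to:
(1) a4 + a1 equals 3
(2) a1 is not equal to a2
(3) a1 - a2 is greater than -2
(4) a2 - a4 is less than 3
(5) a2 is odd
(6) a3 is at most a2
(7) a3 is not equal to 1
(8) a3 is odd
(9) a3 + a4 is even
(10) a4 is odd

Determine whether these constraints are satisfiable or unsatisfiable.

Setting (a1, a2, a3, a4) = (2, 3, 3, 1) satisfies everything: constraint 1: a4 + a1 = 3; constraint 3: a1 - a2 = -1; constraint 4: a2 - a4 = 2, and the others follow.

Satisfiable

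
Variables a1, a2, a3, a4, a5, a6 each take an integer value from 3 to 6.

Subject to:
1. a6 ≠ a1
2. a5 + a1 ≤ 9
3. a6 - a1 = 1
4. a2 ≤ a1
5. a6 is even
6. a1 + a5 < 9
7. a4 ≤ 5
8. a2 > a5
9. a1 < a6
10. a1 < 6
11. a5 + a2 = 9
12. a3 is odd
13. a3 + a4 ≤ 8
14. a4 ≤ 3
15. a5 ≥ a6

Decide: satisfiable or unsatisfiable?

Unsatisfiable

Constraints 4, 8, 9, and 15 give a2 ≤ a1, a1 < a6, a6 ≤ a5, a5 < a2. Chaining: a2 ≤ a1 < a6 ≤ a5 < a2, which forces a2 < a2 — impossible.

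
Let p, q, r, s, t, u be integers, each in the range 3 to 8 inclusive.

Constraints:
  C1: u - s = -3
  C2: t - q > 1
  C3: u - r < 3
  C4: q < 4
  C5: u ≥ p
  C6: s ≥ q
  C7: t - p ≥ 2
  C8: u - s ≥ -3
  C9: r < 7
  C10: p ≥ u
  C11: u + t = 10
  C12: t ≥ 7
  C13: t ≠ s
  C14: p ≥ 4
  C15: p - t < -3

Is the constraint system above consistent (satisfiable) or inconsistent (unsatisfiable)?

From constraints 5 and 14: u ≥ p ≥ 4. From constraint 12: t ≥ 7. Hence u + t ≥ 11. But constraint 11 requires u + t = 10, and 10 < 11. Contradiction.

Unsatisfiable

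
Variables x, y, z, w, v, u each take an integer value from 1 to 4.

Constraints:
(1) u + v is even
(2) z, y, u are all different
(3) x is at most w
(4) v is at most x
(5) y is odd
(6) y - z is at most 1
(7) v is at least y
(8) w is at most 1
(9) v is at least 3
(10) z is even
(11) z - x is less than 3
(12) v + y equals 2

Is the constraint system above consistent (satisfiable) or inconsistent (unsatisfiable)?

From constraints 4 and 9: x ≥ v and v ≥ 3, so x ≥ 3. From constraints 3 and 8: x ≤ w and w ≤ 1, so x ≤ 1. But 1 < 3, so no value of x works.

Unsatisfiable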